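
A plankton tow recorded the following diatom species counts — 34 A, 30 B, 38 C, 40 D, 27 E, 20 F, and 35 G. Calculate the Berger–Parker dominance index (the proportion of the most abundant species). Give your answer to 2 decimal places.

Total N = 34+30+38+40+27+20+35 = 224, so the proportions are 0.1518, 0.1339, 0.1696, 0.1786, 0.1205, 0.0893, 0.1562 (working shown to 4 dp, full precision carried).
The largest proportion is 0.1786, i.e. d = 0.18 to 2 decimal places.

0.18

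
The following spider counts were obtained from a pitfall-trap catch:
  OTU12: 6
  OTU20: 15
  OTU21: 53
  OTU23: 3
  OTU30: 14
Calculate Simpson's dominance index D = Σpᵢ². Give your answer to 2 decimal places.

0.40

Total N = 6+15+53+3+14 = 91, so the proportions are 0.0659, 0.1648, 0.5824, 0.033, 0.1538 (working shown to 4 dp, full precision carried).
D = 0.0659² + 0.1648² + 0.5824² + 0.033² + 0.1538² = 0.0043 + 0.0272 + 0.3392 + 0.0011 + 0.0237 = 0.3955.
To 2 decimal places, D = 0.40.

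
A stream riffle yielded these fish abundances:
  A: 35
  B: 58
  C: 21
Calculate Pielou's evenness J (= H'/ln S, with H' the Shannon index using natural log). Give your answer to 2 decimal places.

0.93

Total N = 35+58+21 = 114, so the proportions are 0.307, 0.5088, 0.1842 (working shown to 4 dp, full precision carried).
H' = −Σ pᵢ ln pᵢ = −((-0.3625) + (-0.3438) + (-0.3116)) = 1.0180.
With S = 3 species, ln S = 1.0986, so J = 1.0180/1.0986 = 0.9266, i.e. 0.93 to 2 decimal places.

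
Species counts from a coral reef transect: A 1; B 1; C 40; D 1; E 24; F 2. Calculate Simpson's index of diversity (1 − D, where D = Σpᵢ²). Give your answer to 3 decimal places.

0.541

Total N = 1+1+40+1+24+2 = 69, so the proportions are 0.01449, 0.01449, 0.57971, 0.01449, 0.34783, 0.02899 (working shown to 5 dp, full precision carried).
D = 0.01449² + 0.01449² + 0.57971² + 0.01449² + 0.34783² + 0.02899² = 0.00021 + 0.00021 + 0.33606 + 0.00021 + 0.12098 + 0.00084 = 0.45852.
So 1 − D = 0.54148, i.e. 0.541 to 3 decimal places.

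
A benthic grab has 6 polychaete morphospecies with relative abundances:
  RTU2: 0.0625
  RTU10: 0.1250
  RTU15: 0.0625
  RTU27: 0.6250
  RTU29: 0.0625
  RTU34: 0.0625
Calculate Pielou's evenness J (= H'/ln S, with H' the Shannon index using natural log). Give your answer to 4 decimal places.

0.6959

H' = −Σ pᵢ ln pᵢ = −((-0.173287) + (-0.259930) + (-0.173287) + (-0.293752) + (-0.173287) + (-0.173287)) = 1.246830 (working shown to 6 dp, full precision carried).
With S = 6 species, ln S = 1.791759, so J = 1.246830/1.791759 = 0.695869, i.e. 0.6959 to 4 decimal places.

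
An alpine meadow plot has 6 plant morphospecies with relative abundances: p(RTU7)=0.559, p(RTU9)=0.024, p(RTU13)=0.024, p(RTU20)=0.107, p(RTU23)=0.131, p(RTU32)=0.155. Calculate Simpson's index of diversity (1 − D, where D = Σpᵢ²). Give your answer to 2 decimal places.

0.63

D = 0.559² + 0.024² + 0.024² + 0.107² + 0.131² + 0.155² = 0.3125 + 0.0006 + 0.0006 + 0.0114 + 0.0172 + 0.0240 = 0.3663 (working shown to 4 dp, full precision carried).
So 1 − D = 0.6337, i.e. 0.63 to 2 decimal places.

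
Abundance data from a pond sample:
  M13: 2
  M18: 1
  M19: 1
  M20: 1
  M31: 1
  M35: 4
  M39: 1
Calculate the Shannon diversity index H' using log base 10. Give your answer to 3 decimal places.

Total N = 2+1+1+1+1+4+1 = 11, so the proportions are 0.18182, 0.09091, 0.09091, 0.09091, 0.09091, 0.36364, 0.09091 (working shown to 5 dp, full precision carried).
Each pᵢ log₁₀ pᵢ term: 0.18182×(-0.74036)=-0.13461, 0.09091×(-1.04139)=-0.09467, 0.09091×(-1.04139)=-0.09467, 0.09091×(-1.04139)=-0.09467, 0.09091×(-1.04139)=-0.09467, 0.36364×(-0.43933)=-0.15976, 0.09091×(-1.04139)=-0.09467.
Sum = -0.76773, so H' = 0.768.

0.768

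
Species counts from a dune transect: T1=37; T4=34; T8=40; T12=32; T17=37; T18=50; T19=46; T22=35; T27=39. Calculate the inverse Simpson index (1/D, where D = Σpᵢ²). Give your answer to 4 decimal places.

8.8256

Total N = 37+34+40+32+37+50+46+35+39 = 350, so the proportions are 0.10571429, 0.09714286, 0.11428571, 0.09142857, 0.10571429, 0.14285714, 0.13142857, 0.1, 0.11142857 (working shown to 8 dp, full precision carried).
D = 0.10571429² + 0.09714286² + 0.11428571² + 0.09142857² + 0.10571429² + 0.14285714² + 0.13142857² + 0.1² + 0.11142857² = 0.01117551 + 0.00943673 + 0.01306122 + 0.00835918 + 0.01117551 + 0.02040816 + 0.01727347 + 0.01000000 + 0.01241633 = 0.11330612.
So 1/D = 8.825648, i.e. 8.8256 to 4 decimal places.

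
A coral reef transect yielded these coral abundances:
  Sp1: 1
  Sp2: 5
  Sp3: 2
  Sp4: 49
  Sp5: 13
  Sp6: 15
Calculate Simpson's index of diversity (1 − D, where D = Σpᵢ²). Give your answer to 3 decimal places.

Total N = 1+5+2+49+13+15 = 85, so the proportions are 0.01176, 0.05882, 0.02353, 0.57647, 0.15294, 0.17647 (working shown to 5 dp, full precision carried).
D = 0.01176² + 0.05882² + 0.02353² + 0.57647² + 0.15294² + 0.17647² = 0.00014 + 0.00346 + 0.00055 + 0.33232 + 0.02339 + 0.03114 = 0.39100.
So 1 − D = 0.60900, i.e. 0.609 to 3 decimal places.

0.609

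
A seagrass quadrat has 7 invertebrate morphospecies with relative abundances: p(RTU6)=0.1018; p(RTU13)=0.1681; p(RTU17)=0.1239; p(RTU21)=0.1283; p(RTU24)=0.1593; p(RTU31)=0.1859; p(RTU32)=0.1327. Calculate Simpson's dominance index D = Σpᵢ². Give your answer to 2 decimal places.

0.15

D = 0.1018² + 0.1681² + 0.1239² + 0.1283² + 0.1593² + 0.1859² + 0.1327² = 0.0104 + 0.0283 + 0.0154 + 0.0165 + 0.0254 + 0.0346 + 0.0176 = 0.1480 (working shown to 4 dp, full precision carried).
To 2 decimal places, D = 0.15.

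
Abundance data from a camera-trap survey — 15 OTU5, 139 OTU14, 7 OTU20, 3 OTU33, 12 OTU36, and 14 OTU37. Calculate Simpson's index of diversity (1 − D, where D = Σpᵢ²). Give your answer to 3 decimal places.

0.448

Total N = 15+139+7+3+12+14 = 190, so the proportions are 0.07895, 0.73158, 0.03684, 0.01579, 0.06316, 0.07368 (working shown to 5 dp, full precision carried).
D = 0.07895² + 0.73158² + 0.03684² + 0.01579² + 0.06316² + 0.07368² = 0.00623 + 0.53521 + 0.00136 + 0.00025 + 0.00399 + 0.00543 = 0.55247.
So 1 − D = 0.44753, i.e. 0.448 to 3 decimal places.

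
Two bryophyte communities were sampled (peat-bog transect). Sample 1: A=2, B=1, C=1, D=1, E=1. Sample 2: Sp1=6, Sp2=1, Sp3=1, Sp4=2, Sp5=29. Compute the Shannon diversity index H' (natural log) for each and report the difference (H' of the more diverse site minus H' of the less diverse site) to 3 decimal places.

0.712

Sample 1: N=6, proportions 0.33333, 0.16667, 0.16667, 0.16667, 0.16667, giving H' = 1.56071 (working shown to 5 dp, full precision carried).
Sample 2: N=39, proportions 0.15385, 0.02564, 0.02564, 0.05128, 0.74359, giving H' = 0.84847.
Difference = |1.56071 − 0.84847| = 0.71224, i.e. 0.712 to 3 decimal places.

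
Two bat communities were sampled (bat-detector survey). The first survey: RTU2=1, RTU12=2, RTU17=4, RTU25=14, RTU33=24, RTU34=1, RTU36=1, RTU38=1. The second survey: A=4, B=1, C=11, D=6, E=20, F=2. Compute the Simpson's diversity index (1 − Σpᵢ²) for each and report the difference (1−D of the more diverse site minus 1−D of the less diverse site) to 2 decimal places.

0.05

The first survey: N=48, proportions 0.0208, 0.0417, 0.0833, 0.2917, 0.5, 0.0208, 0.0208, 0.0208, giving 1−D = 0.6545 (working shown to 4 dp, full precision carried).
The second survey: N=44, proportions 0.0909, 0.0227, 0.25, 0.1364, 0.4545, 0.0455, giving 1−D = 0.7014.
Difference = |0.6545 − 0.7014| = 0.0469, i.e. 0.05 to 2 decimal places.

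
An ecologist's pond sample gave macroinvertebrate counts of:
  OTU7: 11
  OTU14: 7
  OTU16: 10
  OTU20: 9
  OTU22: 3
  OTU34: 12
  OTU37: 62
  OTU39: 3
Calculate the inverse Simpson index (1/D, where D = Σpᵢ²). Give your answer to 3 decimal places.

Total N = 11+7+10+9+3+12+62+3 = 117, so the proportions are 0.094017, 0.059829, 0.08547, 0.076923, 0.025641, 0.102564, 0.529915, 0.025641 (working shown to 6 dp, full precision carried).
D = 0.094017² + 0.059829² + 0.08547² + 0.076923² + 0.025641² + 0.102564² + 0.529915² + 0.025641² = 0.008839 + 0.003580 + 0.007305 + 0.005917 + 0.000657 + 0.010519 + 0.280809 + 0.000657 = 0.318285.
So 1/D = 3.14184, i.e. 3.142 to 3 decimal places.

3.142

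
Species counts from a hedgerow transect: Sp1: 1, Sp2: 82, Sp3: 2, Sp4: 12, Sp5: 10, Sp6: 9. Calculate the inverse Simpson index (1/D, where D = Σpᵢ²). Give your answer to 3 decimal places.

Total N = 1+82+2+12+10+9 = 116, so the proportions are 0.008621, 0.706897, 0.017241, 0.103448, 0.086207, 0.077586 (working shown to 6 dp, full precision carried).
D = 0.008621² + 0.706897² + 0.017241² + 0.103448² + 0.086207² + 0.077586² = 0.000074 + 0.499703 + 0.000297 + 0.010702 + 0.007432 + 0.006020 = 0.524227.
So 1/D = 1.90757, i.e. 1.908 to 3 decimal places.

1.908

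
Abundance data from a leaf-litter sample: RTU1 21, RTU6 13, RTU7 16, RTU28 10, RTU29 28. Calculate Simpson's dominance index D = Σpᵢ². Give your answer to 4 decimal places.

0.2260

Total N = 21+13+16+10+28 = 88, so the proportions are 0.238636, 0.147727, 0.181818, 0.113636, 0.318182 (working shown to 6 dp, full precision carried).
D = 0.238636² + 0.147727² + 0.181818² + 0.113636² + 0.318182² = 0.056947 + 0.021823 + 0.033058 + 0.012913 + 0.101240 = 0.225981.
To 4 decimal places, D = 0.2260.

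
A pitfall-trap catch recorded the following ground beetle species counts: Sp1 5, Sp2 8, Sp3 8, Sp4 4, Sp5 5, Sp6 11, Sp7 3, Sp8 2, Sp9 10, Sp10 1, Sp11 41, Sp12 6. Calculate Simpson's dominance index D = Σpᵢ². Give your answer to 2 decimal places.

Total N = 5+8+8+4+5+11+3+2+10+1+41+6 = 104, so the proportions are 0.0481, 0.0769, 0.0769, 0.0385, 0.0481, 0.1058, 0.0288, 0.0192, 0.0962, 0.0096, 0.3942, 0.0577 (working shown to 4 dp, full precision carried).
D = 0.0481² + 0.0769² + 0.0769² + 0.0385² + 0.0481² + 0.1058² + 0.0288² + 0.0192² + 0.0962² + 0.0096² + 0.3942² + 0.0577² = 0.0023 + 0.0059 + 0.0059 + 0.0015 + 0.0023 + 0.0112 + 0.0008 + 0.0004 + 0.0092 + 0.0001 + 0.1554 + 0.0033 = 0.1984.
To 2 decimal places, D = 0.20.

0.20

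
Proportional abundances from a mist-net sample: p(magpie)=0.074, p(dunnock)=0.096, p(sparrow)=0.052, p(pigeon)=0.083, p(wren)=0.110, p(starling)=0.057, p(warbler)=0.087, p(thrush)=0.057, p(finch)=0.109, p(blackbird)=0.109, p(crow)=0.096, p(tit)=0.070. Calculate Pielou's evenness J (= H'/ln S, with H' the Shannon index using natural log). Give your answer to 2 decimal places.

0.99

H' = −Σ pᵢ ln pᵢ = −((-0.1927) + (-0.2250) + (-0.1537) + (-0.2066) + (-0.2428) + (-0.1633) + (-0.2124) + (-0.1633) + (-0.2416) + (-0.2416) + (-0.2250) + (-0.1861)) = 2.4541 (working shown to 4 dp, full precision carried).
With S = 12 species, ln S = 2.4849, so J = 2.4541/2.4849 = 0.9876, i.e. 0.99 to 2 decimal places.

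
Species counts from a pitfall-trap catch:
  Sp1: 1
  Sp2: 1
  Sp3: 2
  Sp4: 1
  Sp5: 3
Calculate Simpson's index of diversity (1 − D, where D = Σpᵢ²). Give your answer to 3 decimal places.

Total N = 1+1+2+1+3 = 8, so the proportions are 0.125, 0.125, 0.25, 0.125, 0.375 (working shown to 5 dp, full precision carried).
D = 0.125² + 0.125² + 0.25² + 0.125² + 0.375² = 0.01562 + 0.01562 + 0.06250 + 0.01562 + 0.14062 = 0.25000.
So 1 − D = 0.75000, i.e. 0.750 to 3 decimal places.

0.750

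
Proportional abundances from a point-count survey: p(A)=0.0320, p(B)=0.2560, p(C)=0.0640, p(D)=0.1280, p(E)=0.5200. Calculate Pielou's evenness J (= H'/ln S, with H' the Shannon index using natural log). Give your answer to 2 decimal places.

0.77

H' = −Σ pᵢ ln pᵢ = −((-0.1101) + (-0.3488) + (-0.1759) + (-0.2631) + (-0.3400)) = 1.2381 (working shown to 4 dp, full precision carried).
With S = 5 species, ln S = 1.6094, so J = 1.2381/1.6094 = 0.7693, i.e. 0.77 to 2 decimal places.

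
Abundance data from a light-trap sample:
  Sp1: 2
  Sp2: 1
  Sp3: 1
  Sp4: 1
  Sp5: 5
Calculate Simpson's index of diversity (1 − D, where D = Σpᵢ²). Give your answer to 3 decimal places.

Total N = 2+1+1+1+5 = 10, so the proportions are 0.2, 0.1, 0.1, 0.1, 0.5 (working shown to 5 dp, full precision carried).
D = 0.2² + 0.1² + 0.1² + 0.1² + 0.5² = 0.04000 + 0.01000 + 0.01000 + 0.01000 + 0.25000 = 0.32000.
So 1 − D = 0.68000, i.e. 0.680 to 3 decimal places.

0.680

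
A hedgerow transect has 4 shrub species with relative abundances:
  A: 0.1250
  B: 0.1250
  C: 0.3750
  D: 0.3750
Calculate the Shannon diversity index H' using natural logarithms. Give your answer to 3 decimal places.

Each pᵢ ln pᵢ term (working shown to 5 dp, full precision carried): 0.125×(-2.07944)=-0.25993, 0.125×(-2.07944)=-0.25993, 0.375×(-0.98083)=-0.36781, 0.375×(-0.98083)=-0.36781.
Sum = -1.25548, so H' = 1.255.

1.255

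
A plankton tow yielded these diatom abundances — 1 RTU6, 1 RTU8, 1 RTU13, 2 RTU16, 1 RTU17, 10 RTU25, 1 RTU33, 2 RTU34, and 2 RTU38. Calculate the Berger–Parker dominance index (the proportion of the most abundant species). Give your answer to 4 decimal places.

Total N = 1+1+1+2+1+10+1+2+2 = 21, so the proportions are 0.047619, 0.047619, 0.047619, 0.095238, 0.047619, 0.47619, 0.047619, 0.095238, 0.095238 (working shown to 6 dp, full precision carried).
The largest proportion is 0.47619, i.e. d = 0.4762 to 4 decimal places.

0.4762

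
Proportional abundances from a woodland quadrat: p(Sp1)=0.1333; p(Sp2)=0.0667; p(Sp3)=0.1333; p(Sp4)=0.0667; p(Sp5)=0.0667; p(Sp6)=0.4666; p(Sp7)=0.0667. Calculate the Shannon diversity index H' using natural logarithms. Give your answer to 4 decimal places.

Each pᵢ ln pᵢ term (working shown to 6 dp, full precision carried): 0.1333×(-2.015153)=-0.268620, 0.0667×(-2.707550)=-0.180594, 0.1333×(-2.015153)=-0.268620, 0.0667×(-2.707550)=-0.180594, 0.0667×(-2.707550)=-0.180594, 0.4666×(-0.762283)=-0.355681, 0.0667×(-2.707550)=-0.180594.
Sum = -1.615295, so H' = 1.6153.

1.6153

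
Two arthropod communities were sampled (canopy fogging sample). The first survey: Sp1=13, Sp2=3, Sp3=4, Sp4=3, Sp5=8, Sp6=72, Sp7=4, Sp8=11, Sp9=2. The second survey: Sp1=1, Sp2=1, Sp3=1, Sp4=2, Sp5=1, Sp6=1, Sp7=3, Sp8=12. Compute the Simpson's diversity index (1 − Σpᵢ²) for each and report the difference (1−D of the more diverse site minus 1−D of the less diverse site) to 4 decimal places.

0.0536

The first survey: N=120, proportions 0.1083333, 0.025, 0.0333333, 0.025, 0.0666667, 0.6, 0.0333333, 0.0916667, 0.0166667, giving 1−D = 0.6116667 (working shown to 7 dp, full precision carried).
The second survey: N=22, proportions 0.0454545, 0.0454545, 0.0454545, 0.0909091, 0.0454545, 0.0454545, 0.1363636, 0.5454545, giving 1−D = 0.6652893.
Difference = |0.6116667 − 0.6652893| = 0.0536226, i.e. 0.0536 to 4 decimal places.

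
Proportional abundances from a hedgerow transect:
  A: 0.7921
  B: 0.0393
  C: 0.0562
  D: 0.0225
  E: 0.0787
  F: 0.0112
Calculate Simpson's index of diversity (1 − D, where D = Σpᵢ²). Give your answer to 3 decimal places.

0.361

D = 0.7921² + 0.0393² + 0.0562² + 0.0225² + 0.0787² + 0.0112² = 0.62742 + 0.00154 + 0.00316 + 0.00051 + 0.00619 + 0.00013 = 0.63895 (working shown to 5 dp, full precision carried).
So 1 − D = 0.36105, i.e. 0.361 to 3 decimal places.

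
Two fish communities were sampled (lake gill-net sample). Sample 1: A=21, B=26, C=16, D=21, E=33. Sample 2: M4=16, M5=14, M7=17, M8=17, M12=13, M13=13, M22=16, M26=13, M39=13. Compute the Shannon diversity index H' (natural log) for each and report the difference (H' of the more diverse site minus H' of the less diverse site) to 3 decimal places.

Sample 1: N=117, proportions 0.17949, 0.22222, 0.13675, 0.17949, 0.28205, giving H' = 1.57990 (working shown to 5 dp, full precision carried).
Sample 2: N=132, proportions 0.12121, 0.10606, 0.12879, 0.12879, 0.09848, 0.09848, 0.12121, 0.09848, 0.09848, giving H' = 2.19056.
Difference = |1.57990 − 2.19056| = 0.61066, i.e. 0.611 to 3 decimal places.

0.611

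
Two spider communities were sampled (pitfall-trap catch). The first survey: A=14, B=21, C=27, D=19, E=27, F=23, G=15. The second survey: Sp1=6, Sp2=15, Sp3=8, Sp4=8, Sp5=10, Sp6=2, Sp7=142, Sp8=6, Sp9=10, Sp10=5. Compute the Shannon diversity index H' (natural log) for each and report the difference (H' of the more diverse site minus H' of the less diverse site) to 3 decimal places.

The first survey: N=146, proportions 0.09589, 0.143836, 0.184932, 0.130137, 0.184932, 0.157534, 0.10274, giving H' = 1.918275 (working shown to 6 dp, full precision carried).
The second survey: N=212, proportions 0.028302, 0.070755, 0.037736, 0.037736, 0.04717, 0.009434, 0.669811, 0.028302, 0.04717, 0.023585, giving H' = 1.325428.
Difference = |1.918275 − 1.325428| = 0.592847, i.e. 0.593 to 3 decimal places.

0.593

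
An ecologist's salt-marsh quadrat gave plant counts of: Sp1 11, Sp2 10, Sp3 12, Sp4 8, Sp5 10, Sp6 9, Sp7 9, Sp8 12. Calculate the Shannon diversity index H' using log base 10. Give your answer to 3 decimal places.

Total N = 11+10+12+8+10+9+9+12 = 81, so the proportions are 0.1358, 0.12346, 0.14815, 0.09877, 0.12346, 0.11111, 0.11111, 0.14815 (working shown to 5 dp, full precision carried).
Each pᵢ log₁₀ pᵢ term: 0.1358×(-0.86709)=-0.11775, 0.12346×(-0.90849)=-0.11216, 0.14815×(-0.82930)=-0.12286, 0.09877×(-1.00540)=-0.09930, 0.12346×(-0.90849)=-0.11216, 0.11111×(-0.95424)=-0.10603, 0.11111×(-0.95424)=-0.10603, 0.14815×(-0.82930)=-0.12286.
Sum = -0.89914, so H' = 0.899.

0.899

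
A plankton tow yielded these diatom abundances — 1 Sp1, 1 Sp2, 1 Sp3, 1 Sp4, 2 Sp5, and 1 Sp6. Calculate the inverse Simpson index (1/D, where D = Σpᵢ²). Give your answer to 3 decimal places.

5.444

Total N = 1+1+1+1+2+1 = 7, so the proportions are 0.1428571, 0.1428571, 0.1428571, 0.1428571, 0.2857143, 0.1428571 (working shown to 7 dp, full precision carried).
D = 0.1428571² + 0.1428571² + 0.1428571² + 0.1428571² + 0.2857143² + 0.1428571² = 0.0204082 + 0.0204082 + 0.0204082 + 0.0204082 + 0.0816327 + 0.0204082 = 0.1836735.
So 1/D = 5.44444, i.e. 5.444 to 3 decimal places.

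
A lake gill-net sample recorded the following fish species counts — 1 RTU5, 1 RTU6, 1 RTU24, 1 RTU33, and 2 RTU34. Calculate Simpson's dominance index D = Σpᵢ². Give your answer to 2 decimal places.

Total N = 1+1+1+1+2 = 6, so the proportions are 0.1667, 0.1667, 0.1667, 0.1667, 0.3333 (working shown to 4 dp, full precision carried).
D = 0.1667² + 0.1667² + 0.1667² + 0.1667² + 0.3333² = 0.0278 + 0.0278 + 0.0278 + 0.0278 + 0.1111 = 0.2222.
To 2 decimal places, D = 0.22.

0.22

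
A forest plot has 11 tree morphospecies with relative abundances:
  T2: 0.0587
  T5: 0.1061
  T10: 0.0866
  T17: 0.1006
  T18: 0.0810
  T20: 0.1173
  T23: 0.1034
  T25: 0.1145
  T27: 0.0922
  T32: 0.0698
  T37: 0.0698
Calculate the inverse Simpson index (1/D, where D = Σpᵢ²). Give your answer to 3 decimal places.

D = 0.0587² + 0.1061² + 0.0866² + 0.1006² + 0.081² + 0.1173² + 0.1034² + 0.1145² + 0.0922² + 0.0698² + 0.0698² = 0.00344569 + 0.01125721 + 0.00749956 + 0.01012036 + 0.00656100 + 0.01375929 + 0.01069156 + 0.01311025 + 0.00850084 + 0.00487204 + 0.00487204 = 0.09468984 (working shown to 8 dp, full precision carried).
So 1/D = 10.56080, i.e. 10.561 to 3 decimal places.

10.561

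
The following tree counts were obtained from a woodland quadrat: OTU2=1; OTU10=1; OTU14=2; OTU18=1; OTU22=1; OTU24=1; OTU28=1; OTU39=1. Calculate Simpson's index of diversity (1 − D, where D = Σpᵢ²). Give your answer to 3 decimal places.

0.864

Total N = 1+1+2+1+1+1+1+1 = 9, so the proportions are 0.11111, 0.11111, 0.22222, 0.11111, 0.11111, 0.11111, 0.11111, 0.11111 (working shown to 5 dp, full precision carried).
D = 0.11111² + 0.11111² + 0.22222² + 0.11111² + 0.11111² + 0.11111² + 0.11111² + 0.11111² = 0.01235 + 0.01235 + 0.04938 + 0.01235 + 0.01235 + 0.01235 + 0.01235 + 0.01235 = 0.13580.
So 1 − D = 0.86420, i.e. 0.864 to 3 decimal places.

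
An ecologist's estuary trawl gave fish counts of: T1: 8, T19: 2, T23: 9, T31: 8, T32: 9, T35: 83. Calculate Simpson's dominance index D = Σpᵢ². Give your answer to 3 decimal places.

0.507

Total N = 8+2+9+8+9+83 = 119, so the proportions are 0.06723, 0.01681, 0.07563, 0.06723, 0.07563, 0.69748 (working shown to 5 dp, full precision carried).
D = 0.06723² + 0.01681² + 0.07563² + 0.06723² + 0.07563² + 0.69748² = 0.00452 + 0.00028 + 0.00572 + 0.00452 + 0.00572 + 0.48648 = 0.50724.
To 3 decimal places, D = 0.507.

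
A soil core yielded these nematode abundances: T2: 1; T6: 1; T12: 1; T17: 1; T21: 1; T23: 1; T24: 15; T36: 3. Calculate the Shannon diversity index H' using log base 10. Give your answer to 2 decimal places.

0.59

Total N = 1+1+1+1+1+1+15+3 = 24, so the proportions are 0.0417, 0.0417, 0.0417, 0.0417, 0.0417, 0.0417, 0.625, 0.125 (working shown to 4 dp, full precision carried).
Each pᵢ log₁₀ pᵢ term: 0.0417×(-1.3802)=-0.0575, 0.0417×(-1.3802)=-0.0575, 0.0417×(-1.3802)=-0.0575, 0.0417×(-1.3802)=-0.0575, 0.0417×(-1.3802)=-0.0575, 0.0417×(-1.3802)=-0.0575, 0.625×(-0.2041)=-0.1276, 0.125×(-0.9031)=-0.1129.
Sum = -0.5855, so H' = 0.59.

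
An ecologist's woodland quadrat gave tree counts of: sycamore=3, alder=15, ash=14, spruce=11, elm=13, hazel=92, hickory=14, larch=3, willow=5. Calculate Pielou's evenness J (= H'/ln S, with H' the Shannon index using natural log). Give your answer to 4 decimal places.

0.7180

Total N = 3+15+14+11+13+92+14+3+5 = 170, so the proportions are 0.017647, 0.088235, 0.082353, 0.064706, 0.076471, 0.541176, 0.082353, 0.017647, 0.029412 (working shown to 6 dp, full precision carried).
H' = −Σ pᵢ ln pᵢ = −((-0.071244) + (-0.214213) + (-0.205614) + (-0.177158) + (-0.196594) + (-0.332288) + (-0.205614) + (-0.071244) + (-0.103716)) = 1.577687.
With S = 9 species, ln S = 2.197225, so J = 1.577687/2.197225 = 0.718036, i.e. 0.7180 to 4 decimal places.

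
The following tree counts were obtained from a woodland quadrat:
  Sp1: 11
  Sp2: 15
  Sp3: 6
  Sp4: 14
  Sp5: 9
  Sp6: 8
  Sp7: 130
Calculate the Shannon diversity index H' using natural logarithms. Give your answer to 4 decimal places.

1.2011

Total N = 11+15+6+14+9+8+130 = 193, so the proportions are 0.056995, 0.07772, 0.031088, 0.072539, 0.046632, 0.041451, 0.673575 (working shown to 6 dp, full precision carried).
Each pᵢ ln pᵢ term: 0.056995×(-2.864795)=-0.163278, 0.07772×(-2.554640)=-0.198547, 0.031088×(-3.470931)=-0.107905, 0.072539×(-2.623633)=-0.190315, 0.046632×(-3.065466)=-0.142949, 0.041451×(-3.183249)=-0.131948, 0.673575×(-0.395156)=-0.266167.
Sum = -1.201110, so H' = 1.2011.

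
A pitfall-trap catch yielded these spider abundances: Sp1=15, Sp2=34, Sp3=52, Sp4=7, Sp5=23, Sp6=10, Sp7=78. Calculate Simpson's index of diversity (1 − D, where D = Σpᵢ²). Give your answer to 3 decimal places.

0.774

Total N = 15+34+52+7+23+10+78 = 219, so the proportions are 0.06849, 0.15525, 0.23744, 0.03196, 0.10502, 0.04566, 0.35616 (working shown to 5 dp, full precision carried).
D = 0.06849² + 0.15525² + 0.23744² + 0.03196² + 0.10502² + 0.04566² + 0.35616² = 0.00469 + 0.02410 + 0.05638 + 0.00102 + 0.01103 + 0.00209 + 0.12685 = 0.22616.
So 1 − D = 0.77384, i.e. 0.774 to 3 decimal places.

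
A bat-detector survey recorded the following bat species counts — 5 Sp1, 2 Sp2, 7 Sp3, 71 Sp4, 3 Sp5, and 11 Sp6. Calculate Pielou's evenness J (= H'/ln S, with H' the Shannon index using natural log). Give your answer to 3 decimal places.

Total N = 5+2+7+71+3+11 = 99, so the proportions are 0.05051, 0.0202, 0.07071, 0.71717, 0.0303, 0.11111 (working shown to 5 dp, full precision carried).
H' = −Σ pᵢ ln pᵢ = −((-0.15079) + (-0.07883) + (-0.18732) + (-0.23842) + (-0.10595) + (-0.24414)) = 1.00544.
With S = 6 species, ln S = 1.79176, so J = 1.00544/1.79176 = 0.56115, i.e. 0.561 to 3 decimal places.

0.561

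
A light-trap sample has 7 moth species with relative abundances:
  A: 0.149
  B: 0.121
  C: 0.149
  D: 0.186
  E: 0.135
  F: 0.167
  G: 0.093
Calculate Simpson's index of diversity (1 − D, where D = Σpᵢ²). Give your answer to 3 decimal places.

D = 0.149² + 0.121² + 0.149² + 0.186² + 0.135² + 0.167² + 0.093² = 0.02220 + 0.01464 + 0.02220 + 0.03460 + 0.01823 + 0.02789 + 0.00865 = 0.14840 (working shown to 5 dp, full precision carried).
So 1 − D = 0.85160, i.e. 0.852 to 3 decimal places.

0.852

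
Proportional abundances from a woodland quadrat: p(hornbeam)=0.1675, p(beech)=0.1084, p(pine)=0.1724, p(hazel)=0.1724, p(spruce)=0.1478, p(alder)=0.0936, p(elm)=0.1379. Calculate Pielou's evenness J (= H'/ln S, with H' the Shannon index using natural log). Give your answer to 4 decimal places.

H' = −Σ pᵢ ln pᵢ = −((-0.299284) + (-0.240857) + (-0.303068) + (-0.303068) + (-0.282578) + (-0.221713) + (-0.273211)) = 1.923780 (working shown to 6 dp, full precision carried).
With S = 7 species, ln S = 1.945910, so J = 1.923780/1.945910 = 0.988627, i.e. 0.9886 to 4 decimal places.

0.9886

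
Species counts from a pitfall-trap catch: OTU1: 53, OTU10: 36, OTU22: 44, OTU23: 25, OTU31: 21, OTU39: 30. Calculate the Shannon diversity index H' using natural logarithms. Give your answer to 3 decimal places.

Total N = 53+36+44+25+21+30 = 209, so the proportions are 0.25359, 0.17225, 0.21053, 0.11962, 0.10048, 0.14354 (working shown to 5 dp, full precision carried).
Each pᵢ ln pᵢ term: 0.25359×(-1.37204)=-0.34793, 0.17225×(-1.75882)=-0.30295, 0.21053×(-1.55814)=-0.32803, 0.11962×(-2.12346)=-0.25400, 0.10048×(-2.29781)=-0.23088, 0.14354×(-1.94114)=-0.27863.
Sum = -1.74243, so H' = 1.742.

1.742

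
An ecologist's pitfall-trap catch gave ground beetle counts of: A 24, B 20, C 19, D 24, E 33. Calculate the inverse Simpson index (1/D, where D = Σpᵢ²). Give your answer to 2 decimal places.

4.80

Total N = 24+20+19+24+33 = 120, so the proportions are 0.2, 0.166667, 0.158333, 0.2, 0.275 (working shown to 6 dp, full precision carried).
D = 0.2² + 0.166667² + 0.158333² + 0.2² + 0.275² = 0.040000 + 0.027778 + 0.025069 + 0.040000 + 0.075625 = 0.208472.
So 1/D = 4.7968, i.e. 4.80 to 2 decimal places.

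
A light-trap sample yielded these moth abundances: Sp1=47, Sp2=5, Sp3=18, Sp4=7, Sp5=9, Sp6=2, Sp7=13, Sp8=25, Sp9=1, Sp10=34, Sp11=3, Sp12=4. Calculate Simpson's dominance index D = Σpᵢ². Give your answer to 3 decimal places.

0.165

Total N = 47+5+18+7+9+2+13+25+1+34+3+4 = 168, so the proportions are 0.27976, 0.02976, 0.10714, 0.04167, 0.05357, 0.0119, 0.07738, 0.14881, 0.00595, 0.20238, 0.01786, 0.02381 (working shown to 5 dp, full precision carried).
D = 0.27976² + 0.02976² + 0.10714² + 0.04167² + 0.05357² + 0.0119² + 0.07738² + 0.14881² + 0.00595² + 0.20238² + 0.01786² + 0.02381² = 0.07827 + 0.00089 + 0.01148 + 0.00174 + 0.00287 + 0.00014 + 0.00599 + 0.02214 + 0.00004 + 0.04096 + 0.00032 + 0.00057 = 0.16539.
To 3 decimal places, D = 0.165.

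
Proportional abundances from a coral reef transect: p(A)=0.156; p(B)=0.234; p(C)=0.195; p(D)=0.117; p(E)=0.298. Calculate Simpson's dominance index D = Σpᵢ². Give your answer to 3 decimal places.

D = 0.156² + 0.234² + 0.195² + 0.117² + 0.298² = 0.02434 + 0.05476 + 0.03803 + 0.01369 + 0.08880 = 0.21961 (working shown to 5 dp, full precision carried).
To 3 decimal places, D = 0.220.

0.220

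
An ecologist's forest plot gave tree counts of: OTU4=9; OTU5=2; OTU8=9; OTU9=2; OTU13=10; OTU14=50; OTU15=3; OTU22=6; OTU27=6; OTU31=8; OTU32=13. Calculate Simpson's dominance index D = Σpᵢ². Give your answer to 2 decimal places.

0.22

Total N = 9+2+9+2+10+50+3+6+6+8+13 = 118, so the proportions are 0.0763, 0.0169, 0.0763, 0.0169, 0.0847, 0.4237, 0.0254, 0.0508, 0.0508, 0.0678, 0.1102 (working shown to 4 dp, full precision carried).
D = 0.0763² + 0.0169² + 0.0763² + 0.0169² + 0.0847² + 0.4237² + 0.0254² + 0.0508² + 0.0508² + 0.0678² + 0.1102² = 0.0058 + 0.0003 + 0.0058 + 0.0003 + 0.0072 + 0.1795 + 0.0006 + 0.0026 + 0.0026 + 0.0046 + 0.0121 = 0.2215.
To 2 decimal places, D = 0.22.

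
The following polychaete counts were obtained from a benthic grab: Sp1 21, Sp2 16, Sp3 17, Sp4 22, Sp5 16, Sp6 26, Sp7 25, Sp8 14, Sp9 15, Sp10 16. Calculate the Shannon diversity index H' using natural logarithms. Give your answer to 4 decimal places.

2.2793

Total N = 21+16+17+22+16+26+25+14+15+16 = 188, so the proportions are 0.111702, 0.085106, 0.090426, 0.117021, 0.085106, 0.138298, 0.132979, 0.074468, 0.079787, 0.085106 (working shown to 6 dp, full precision carried).
Each pᵢ ln pᵢ term: 0.111702×(-2.191920)=-0.244842, 0.085106×(-2.463853)=-0.209690, 0.090426×(-2.403229)=-0.217313, 0.117021×(-2.145400)=-0.251057, 0.085106×(-2.463853)=-0.209690, 0.138298×(-1.978345)=-0.273601, 0.132979×(-2.017566)=-0.268293, 0.074468×(-2.597385)=-0.193422, 0.079787×(-2.528392)=-0.201733, 0.085106×(-2.463853)=-0.209690.
Sum = -2.279332, so H' = 2.2793.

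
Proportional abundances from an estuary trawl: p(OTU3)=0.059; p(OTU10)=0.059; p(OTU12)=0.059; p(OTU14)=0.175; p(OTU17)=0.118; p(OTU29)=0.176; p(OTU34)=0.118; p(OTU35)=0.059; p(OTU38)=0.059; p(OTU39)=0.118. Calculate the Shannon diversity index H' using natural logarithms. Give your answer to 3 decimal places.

2.202

Each pᵢ ln pᵢ term (working shown to 5 dp, full precision carried): 0.059×(-2.83022)=-0.16698, 0.059×(-2.83022)=-0.16698, 0.059×(-2.83022)=-0.16698, 0.175×(-1.74297)=-0.30502, 0.118×(-2.13707)=-0.25217, 0.176×(-1.73727)=-0.30576, 0.118×(-2.13707)=-0.25217, 0.059×(-2.83022)=-0.16698, 0.059×(-2.83022)=-0.16698, 0.118×(-2.13707)=-0.25217.
Sum = -2.20222, so H' = 2.202.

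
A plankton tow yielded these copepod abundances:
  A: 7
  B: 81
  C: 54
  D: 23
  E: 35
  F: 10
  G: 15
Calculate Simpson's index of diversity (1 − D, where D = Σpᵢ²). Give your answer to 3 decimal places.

Total N = 7+81+54+23+35+10+15 = 225, so the proportions are 0.03111, 0.36, 0.24, 0.10222, 0.15556, 0.04444, 0.06667 (working shown to 5 dp, full precision carried).
D = 0.03111² + 0.36² + 0.24² + 0.10222² + 0.15556² + 0.04444² + 0.06667² = 0.00097 + 0.12960 + 0.05760 + 0.01045 + 0.02420 + 0.00198 + 0.00444 = 0.22923.
So 1 − D = 0.77077, i.e. 0.771 to 3 decimal places.

0.771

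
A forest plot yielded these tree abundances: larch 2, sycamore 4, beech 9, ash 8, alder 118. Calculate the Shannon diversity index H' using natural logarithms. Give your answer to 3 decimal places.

0.649

Total N = 2+4+9+8+118 = 141, so the proportions are 0.01418, 0.02837, 0.06383, 0.05674, 0.83688 (working shown to 5 dp, full precision carried).
Each pᵢ ln pᵢ term: 0.01418×(-4.25561)=-0.06036, 0.02837×(-3.56247)=-0.10106, 0.06383×(-2.75154)=-0.17563, 0.05674×(-2.86932)=-0.16280, 0.83688×(-0.17808)=-0.14903.
Sum = -0.64888, so H' = 0.649.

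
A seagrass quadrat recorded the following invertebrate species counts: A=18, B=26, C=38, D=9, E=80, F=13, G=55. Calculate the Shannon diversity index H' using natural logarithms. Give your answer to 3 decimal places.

Total N = 18+26+38+9+80+13+55 = 239, so the proportions are 0.07531, 0.10879, 0.159, 0.03766, 0.33473, 0.05439, 0.23013 (working shown to 5 dp, full precision carried).
Each pᵢ ln pᵢ term: 0.07531×(-2.58609)=-0.19477, 0.10879×(-2.21837)=-0.24133, 0.159×(-1.83888)=-0.29237, 0.03766×(-3.27924)=-0.12349, 0.33473×(-1.09444)=-0.36634, 0.05439×(-2.91151)=-0.15837, 0.23013×(-1.46913)=-0.33808.
Sum = -1.71475, so H' = 1.715.

1.715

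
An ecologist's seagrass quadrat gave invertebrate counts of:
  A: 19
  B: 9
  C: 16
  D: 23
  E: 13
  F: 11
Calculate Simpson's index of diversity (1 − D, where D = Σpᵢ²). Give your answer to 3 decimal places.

Total N = 19+9+16+23+13+11 = 91, so the proportions are 0.20879, 0.0989, 0.17582, 0.25275, 0.14286, 0.12088 (working shown to 5 dp, full precision carried).
D = 0.20879² + 0.0989² + 0.17582² + 0.25275² + 0.14286² + 0.12088² = 0.04359 + 0.00978 + 0.03091 + 0.06388 + 0.02041 + 0.01461 = 0.18319.
So 1 − D = 0.81681, i.e. 0.817 to 3 decimal places.

0.817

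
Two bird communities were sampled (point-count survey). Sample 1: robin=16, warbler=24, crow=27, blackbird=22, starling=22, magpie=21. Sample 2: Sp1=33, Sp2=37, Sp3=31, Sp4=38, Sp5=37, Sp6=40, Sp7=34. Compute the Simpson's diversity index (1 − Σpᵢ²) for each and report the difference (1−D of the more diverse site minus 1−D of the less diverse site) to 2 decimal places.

Sample 1: N=132, proportions 0.121212, 0.181818, 0.204545, 0.166667, 0.166667, 0.159091, giving 1−D = 0.829545 (working shown to 6 dp, full precision carried).
Sample 2: N=250, proportions 0.132, 0.148, 0.124, 0.152, 0.148, 0.16, 0.136, giving 1−D = 0.856192.
Difference = |0.829545 − 0.856192| = 0.026647, i.e. 0.03 to 2 decimal places.

0.03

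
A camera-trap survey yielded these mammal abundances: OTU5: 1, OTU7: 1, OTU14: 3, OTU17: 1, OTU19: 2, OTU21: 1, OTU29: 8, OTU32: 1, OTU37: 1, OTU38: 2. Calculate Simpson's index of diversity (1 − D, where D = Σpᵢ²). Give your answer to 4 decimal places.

0.8027

Total N = 1+1+3+1+2+1+8+1+1+2 = 21, so the proportions are 0.047619, 0.047619, 0.142857, 0.047619, 0.095238, 0.047619, 0.380952, 0.047619, 0.047619, 0.095238 (working shown to 6 dp, full precision carried).
D = 0.047619² + 0.047619² + 0.142857² + 0.047619² + 0.095238² + 0.047619² + 0.380952² + 0.047619² + 0.047619² + 0.095238² = 0.002268 + 0.002268 + 0.020408 + 0.002268 + 0.009070 + 0.002268 + 0.145125 + 0.002268 + 0.002268 + 0.009070 = 0.197279.
So 1 − D = 0.802721, i.e. 0.8027 to 4 decimal places.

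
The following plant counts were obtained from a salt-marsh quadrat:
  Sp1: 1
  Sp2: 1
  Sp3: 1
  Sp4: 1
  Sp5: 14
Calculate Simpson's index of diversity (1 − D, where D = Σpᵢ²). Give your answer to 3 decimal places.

0.383

Total N = 1+1+1+1+14 = 18, so the proportions are 0.05556, 0.05556, 0.05556, 0.05556, 0.77778 (working shown to 5 dp, full precision carried).
D = 0.05556² + 0.05556² + 0.05556² + 0.05556² + 0.77778² = 0.00309 + 0.00309 + 0.00309 + 0.00309 + 0.60494 = 0.61728.
So 1 − D = 0.38272, i.e. 0.383 to 3 decimal places.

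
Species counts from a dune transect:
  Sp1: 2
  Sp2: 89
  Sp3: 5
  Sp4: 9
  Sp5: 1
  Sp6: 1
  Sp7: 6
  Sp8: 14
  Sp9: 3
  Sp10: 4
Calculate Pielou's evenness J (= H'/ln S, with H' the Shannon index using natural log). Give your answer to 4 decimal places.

0.5545

Total N = 2+89+5+9+1+1+6+14+3+4 = 134, so the proportions are 0.014925, 0.664179, 0.037313, 0.067164, 0.007463, 0.007463, 0.044776, 0.104478, 0.022388, 0.029851 (working shown to 6 dp, full precision carried).
H' = −Σ pᵢ ln pᵢ = −((-0.062757) + (-0.271784) + (-0.122702) + (-0.181385) + (-0.036551) + (-0.036551) + (-0.139078) + (-0.235992) + (-0.085057) + (-0.104822)) = 1.276679.
With S = 10 species, ln S = 2.302585, so J = 1.276679/2.302585 = 0.554455, i.e. 0.5545 to 4 decimal places.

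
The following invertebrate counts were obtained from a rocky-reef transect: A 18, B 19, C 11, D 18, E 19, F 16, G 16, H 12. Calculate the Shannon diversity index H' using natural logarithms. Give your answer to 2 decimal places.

Total N = 18+19+11+18+19+16+16+12 = 129, so the proportions are 0.1395, 0.1473, 0.0853, 0.1395, 0.1473, 0.124, 0.124, 0.093 (working shown to 4 dp, full precision carried).
Each pᵢ ln pᵢ term: 0.1395×(-1.9694)=-0.2748, 0.1473×(-1.9154)=-0.2821, 0.0853×(-2.4619)=-0.2099, 0.1395×(-1.9694)=-0.2748, 0.1473×(-1.9154)=-0.2821, 0.124×(-2.0872)=-0.2589, 0.124×(-2.0872)=-0.2589, 0.093×(-2.3749)=-0.2209.
Sum = -2.0624, so H' = 2.06.

2.06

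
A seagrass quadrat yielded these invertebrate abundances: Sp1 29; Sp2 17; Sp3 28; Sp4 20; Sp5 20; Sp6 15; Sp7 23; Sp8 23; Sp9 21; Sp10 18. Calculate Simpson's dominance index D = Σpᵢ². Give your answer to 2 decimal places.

0.10

Total N = 29+17+28+20+20+15+23+23+21+18 = 214, so the proportions are 0.1355, 0.0794, 0.1308, 0.0935, 0.0935, 0.0701, 0.1075, 0.1075, 0.0981, 0.0841 (working shown to 4 dp, full precision carried).
D = 0.1355² + 0.0794² + 0.1308² + 0.0935² + 0.0935² + 0.0701² + 0.1075² + 0.1075² + 0.0981² + 0.0841² = 0.0184 + 0.0063 + 0.0171 + 0.0087 + 0.0087 + 0.0049 + 0.0116 + 0.0116 + 0.0096 + 0.0071 = 0.1040.
To 2 decimal places, D = 0.10.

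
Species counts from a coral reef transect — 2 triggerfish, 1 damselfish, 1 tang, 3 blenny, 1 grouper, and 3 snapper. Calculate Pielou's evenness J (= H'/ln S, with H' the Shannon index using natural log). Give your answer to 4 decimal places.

0.9335

Total N = 2+1+1+3+1+3 = 11, so the proportions are 0.181818, 0.090909, 0.090909, 0.272727, 0.090909, 0.272727 (working shown to 6 dp, full precision carried).
H' = −Σ pᵢ ln pᵢ = −((-0.309954) + (-0.217990) + (-0.217990) + (-0.354350) + (-0.217990) + (-0.354350)) = 1.672625.
With S = 6 species, ln S = 1.791759, so J = 1.672625/1.791759 = 0.933510, i.e. 0.9335 to 4 decimal places.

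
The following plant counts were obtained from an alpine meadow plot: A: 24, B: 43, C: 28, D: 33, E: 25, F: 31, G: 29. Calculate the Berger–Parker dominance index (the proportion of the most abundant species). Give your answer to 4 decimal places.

Total N = 24+43+28+33+25+31+29 = 213, so the proportions are 0.112676, 0.201878, 0.131455, 0.15493, 0.117371, 0.14554, 0.13615 (working shown to 6 dp, full precision carried).
The largest proportion is 0.201878, i.e. d = 0.2019 to 4 decimal places.

0.2019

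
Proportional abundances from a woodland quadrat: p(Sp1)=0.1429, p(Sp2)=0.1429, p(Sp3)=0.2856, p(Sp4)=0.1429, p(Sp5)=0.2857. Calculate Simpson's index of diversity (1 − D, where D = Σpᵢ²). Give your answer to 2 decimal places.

0.78

D = 0.1429² + 0.1429² + 0.2856² + 0.1429² + 0.2857² = 0.0204 + 0.0204 + 0.0816 + 0.0204 + 0.0816 = 0.2245 (working shown to 4 dp, full precision carried).
So 1 − D = 0.7755, i.e. 0.78 to 2 decimal places.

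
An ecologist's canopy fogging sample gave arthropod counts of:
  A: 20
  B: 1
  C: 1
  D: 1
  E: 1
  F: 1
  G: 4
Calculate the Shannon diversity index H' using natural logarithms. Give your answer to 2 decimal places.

1.11

Total N = 20+1+1+1+1+1+4 = 29, so the proportions are 0.6897, 0.0345, 0.0345, 0.0345, 0.0345, 0.0345, 0.1379 (working shown to 4 dp, full precision carried).
Each pᵢ ln pᵢ term: 0.6897×(-0.3716)=-0.2563, 0.0345×(-3.3673)=-0.1161, 0.0345×(-3.3673)=-0.1161, 0.0345×(-3.3673)=-0.1161, 0.0345×(-3.3673)=-0.1161, 0.0345×(-3.3673)=-0.1161, 0.1379×(-1.9810)=-0.2732.
Sum = -1.1101, so H' = 1.11.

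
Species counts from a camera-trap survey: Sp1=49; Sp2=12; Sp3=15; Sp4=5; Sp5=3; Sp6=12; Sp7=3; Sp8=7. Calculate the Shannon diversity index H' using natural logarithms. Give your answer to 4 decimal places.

Total N = 49+12+15+5+3+12+3+7 = 106, so the proportions are 0.462264, 0.113208, 0.141509, 0.04717, 0.028302, 0.113208, 0.028302, 0.066038 (working shown to 6 dp, full precision carried).
Each pᵢ ln pᵢ term: 0.462264×(-0.771619)=-0.356692, 0.113208×(-2.178532)=-0.246626, 0.141509×(-1.955389)=-0.276706, 0.04717×(-3.054001)=-0.144057, 0.028302×(-3.564827)=-0.100891, 0.113208×(-2.178532)=-0.246626, 0.028302×(-3.564827)=-0.100891, 0.066038×(-2.717529)=-0.179459.
Sum = -1.651949, so H' = 1.6519.

1.6519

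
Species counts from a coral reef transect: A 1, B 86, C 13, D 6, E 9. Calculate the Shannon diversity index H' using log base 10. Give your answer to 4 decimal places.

0.3728

Total N = 1+86+13+6+9 = 115, so the proportions are 0.008696, 0.747826, 0.113043, 0.052174, 0.078261 (working shown to 6 dp, full precision carried).
Each pᵢ log₁₀ pᵢ term: 0.008696×(-2.060698)=-0.017919, 0.747826×(-0.126199)=-0.094375, 0.113043×(-0.946754)=-0.107024, 0.052174×(-1.282547)=-0.066915, 0.078261×(-1.106455)=-0.086592.
Sum = -0.372826, so H' = 0.3728.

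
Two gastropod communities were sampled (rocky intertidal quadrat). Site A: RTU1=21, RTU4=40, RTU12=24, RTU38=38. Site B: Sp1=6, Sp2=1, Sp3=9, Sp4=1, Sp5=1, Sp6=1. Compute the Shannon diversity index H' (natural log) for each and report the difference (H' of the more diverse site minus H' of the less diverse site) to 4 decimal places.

Site A: N=123, proportions 0.170732, 0.325203, 0.195122, 0.308943, giving H' = 1.348837 (working shown to 6 dp, full precision carried).
Site B: N=19, proportions 0.315789, 0.052632, 0.473684, 0.052632, 0.052632, 0.052632, giving H' = 1.337830.
Difference = |1.348837 − 1.337830| = 0.011007, i.e. 0.0110 to 4 decimal places.

0.0110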